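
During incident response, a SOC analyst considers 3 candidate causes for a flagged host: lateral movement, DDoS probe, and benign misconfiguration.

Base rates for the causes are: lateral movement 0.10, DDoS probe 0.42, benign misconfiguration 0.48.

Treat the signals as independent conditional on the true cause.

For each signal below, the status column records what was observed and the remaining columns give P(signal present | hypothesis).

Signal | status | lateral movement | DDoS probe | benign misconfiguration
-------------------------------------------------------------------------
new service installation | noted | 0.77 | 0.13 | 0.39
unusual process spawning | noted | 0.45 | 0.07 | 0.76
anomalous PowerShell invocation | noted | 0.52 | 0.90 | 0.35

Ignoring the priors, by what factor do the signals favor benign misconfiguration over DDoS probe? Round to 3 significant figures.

12.7

Joint likelihood of the signal pattern under each hypothesis:
  benign misconfiguration: 0.39 × 0.76 × 0.35 = 0.10374
  DDoS probe: 0.13 × 0.07 × 0.90 = 0.00819
Bayes factor = 0.10374 / 0.00819 ≈ 12.7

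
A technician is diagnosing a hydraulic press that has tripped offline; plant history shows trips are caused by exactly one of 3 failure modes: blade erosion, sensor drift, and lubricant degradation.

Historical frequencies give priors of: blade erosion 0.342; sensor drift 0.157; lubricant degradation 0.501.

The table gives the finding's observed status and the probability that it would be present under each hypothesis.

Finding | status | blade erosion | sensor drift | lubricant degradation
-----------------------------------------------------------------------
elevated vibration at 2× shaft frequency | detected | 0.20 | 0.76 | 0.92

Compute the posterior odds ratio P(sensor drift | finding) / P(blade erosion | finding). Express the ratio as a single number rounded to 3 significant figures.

1.74

Posterior odds equal prior odds times the likelihood ratio; only the two competing hypotheses matter.
  sensor drift: 0.157 × 0.76 = 0.11932
  blade erosion: 0.342 × 0.20 = 0.0684
Odds(sensor drift : blade erosion) = 0.11932 / 0.0684 ≈ 1.74.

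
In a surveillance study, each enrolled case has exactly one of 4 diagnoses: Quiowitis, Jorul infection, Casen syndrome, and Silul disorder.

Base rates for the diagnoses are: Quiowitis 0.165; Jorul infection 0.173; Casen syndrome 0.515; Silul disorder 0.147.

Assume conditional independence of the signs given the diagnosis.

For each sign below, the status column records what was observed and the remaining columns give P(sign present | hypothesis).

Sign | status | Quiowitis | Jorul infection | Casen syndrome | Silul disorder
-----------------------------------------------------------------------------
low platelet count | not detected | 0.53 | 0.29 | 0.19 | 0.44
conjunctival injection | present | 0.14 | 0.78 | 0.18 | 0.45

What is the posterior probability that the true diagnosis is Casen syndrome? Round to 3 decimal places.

Multiply each prior by the joint likelihood of the sign pattern (using 1 − P(present | H) for each absent sign):
  Quiowitis: 0.165 × (1 − 0.53) × 0.14 = 0.010857
  Jorul infection: 0.173 × (1 − 0.29) × 0.78 = 0.095807
  Casen syndrome: 0.515 × (1 − 0.19) × 0.18 = 0.075087
  Silul disorder: 0.147 × (1 − 0.44) × 0.45 = 0.037044
The unnormalized weights sum to 0.2188.
P(Casen syndrome | evidence) = 0.075087 / 0.2188 ≈ 0.343.

0.343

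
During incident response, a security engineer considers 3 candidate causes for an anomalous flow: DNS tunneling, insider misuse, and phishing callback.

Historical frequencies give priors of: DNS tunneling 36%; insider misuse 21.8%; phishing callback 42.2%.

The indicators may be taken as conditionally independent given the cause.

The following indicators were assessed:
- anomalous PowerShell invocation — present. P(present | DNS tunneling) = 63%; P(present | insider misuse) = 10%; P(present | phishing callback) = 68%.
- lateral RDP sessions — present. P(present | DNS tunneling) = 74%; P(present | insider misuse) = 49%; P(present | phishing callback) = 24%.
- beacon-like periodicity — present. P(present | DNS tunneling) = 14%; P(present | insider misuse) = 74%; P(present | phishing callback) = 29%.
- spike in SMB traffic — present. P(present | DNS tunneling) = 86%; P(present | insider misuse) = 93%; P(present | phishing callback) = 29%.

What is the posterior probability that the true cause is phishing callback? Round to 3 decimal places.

0.174

Multiply each prior by the joint likelihood of the indicator pattern:
  DNS tunneling: 0.360 × 0.63 × 0.74 × 0.14 × 0.86 = 0.020207
  insider misuse: 0.218 × 0.10 × 0.49 × 0.74 × 0.93 = 0.0073514
  phishing callback: 0.422 × 0.68 × 0.24 × 0.29 × 0.29 = 0.005792
The unnormalized weights sum to 0.03335.
P(phishing callback | evidence) = 0.005792 / 0.03335 ≈ 0.174.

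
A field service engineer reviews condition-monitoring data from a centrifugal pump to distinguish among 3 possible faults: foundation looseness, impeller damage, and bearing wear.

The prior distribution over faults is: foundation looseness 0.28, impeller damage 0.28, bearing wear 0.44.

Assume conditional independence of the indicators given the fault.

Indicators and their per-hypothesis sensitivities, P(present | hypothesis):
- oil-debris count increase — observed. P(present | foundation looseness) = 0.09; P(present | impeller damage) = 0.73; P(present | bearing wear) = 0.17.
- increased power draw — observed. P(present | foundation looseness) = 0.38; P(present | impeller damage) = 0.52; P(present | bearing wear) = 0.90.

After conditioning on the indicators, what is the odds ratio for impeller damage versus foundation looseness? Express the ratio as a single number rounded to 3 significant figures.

Unnormalized posterior weight (prior times the indicator likelihoods) for each of the two hypotheses:
  impeller damage: 0.28 × 0.73 × 0.52 = 0.10629
  foundation looseness: 0.28 × 0.09 × 0.38 = 0.009576
Odds(impeller damage : foundation looseness) = 0.10629 / 0.009576 ≈ 11.1.

11.1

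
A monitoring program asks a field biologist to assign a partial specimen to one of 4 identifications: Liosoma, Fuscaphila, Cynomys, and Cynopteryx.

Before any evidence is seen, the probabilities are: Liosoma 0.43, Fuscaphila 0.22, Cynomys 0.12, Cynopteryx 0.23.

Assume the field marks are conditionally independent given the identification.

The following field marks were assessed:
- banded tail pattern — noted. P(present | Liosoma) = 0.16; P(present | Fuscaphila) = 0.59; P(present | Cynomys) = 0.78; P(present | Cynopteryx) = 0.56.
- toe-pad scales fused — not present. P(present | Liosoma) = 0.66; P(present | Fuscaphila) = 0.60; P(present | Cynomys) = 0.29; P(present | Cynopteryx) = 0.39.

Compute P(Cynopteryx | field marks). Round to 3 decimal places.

0.357

By Bayes' rule with conditional independence, the unnormalized weight for each hypothesis is prior × ∏ likelihoods (using 1 − P(present | H) for each absent field mark):
  Liosoma: 0.43 × 0.16 × (1 − 0.66) = 0.023392
  Fuscaphila: 0.22 × 0.59 × (1 − 0.60) = 0.05192
  Cynomys: 0.12 × 0.78 × (1 − 0.29) = 0.066456
  Cynopteryx: 0.23 × 0.56 × (1 − 0.39) = 0.078568
The unnormalized weights sum to 0.22034.
P(Cynopteryx | evidence) = 0.078568 / 0.22034 ≈ 0.357.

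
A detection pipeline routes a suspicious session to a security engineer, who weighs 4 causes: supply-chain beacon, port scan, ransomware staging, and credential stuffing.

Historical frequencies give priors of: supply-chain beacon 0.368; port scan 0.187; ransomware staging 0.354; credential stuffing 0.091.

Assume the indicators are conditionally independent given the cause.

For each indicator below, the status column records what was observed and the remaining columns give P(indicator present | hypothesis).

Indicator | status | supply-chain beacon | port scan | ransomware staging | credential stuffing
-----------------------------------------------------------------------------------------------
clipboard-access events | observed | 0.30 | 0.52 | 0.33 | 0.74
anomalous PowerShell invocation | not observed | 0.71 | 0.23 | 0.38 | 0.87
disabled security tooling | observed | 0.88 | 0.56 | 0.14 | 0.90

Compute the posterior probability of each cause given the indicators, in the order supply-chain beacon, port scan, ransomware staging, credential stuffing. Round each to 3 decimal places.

0.320, 0.476, 0.115, 0.089

By Bayes' rule with conditional independence, the unnormalized weight for each hypothesis is prior × ∏ likelihoods (using 1 − P(present | H) for each absent indicator):
  supply-chain beacon: 0.368 × 0.30 × (1 − 0.71) × 0.88 = 0.028174
  port scan: 0.187 × 0.52 × (1 − 0.23) × 0.56 = 0.04193
  ransomware staging: 0.354 × 0.33 × (1 − 0.38) × 0.14 = 0.01014
  credential stuffing: 0.091 × 0.74 × (1 − 0.87) × 0.90 = 0.0078788
Normalizing constant Z = 0.028174 + 0.04193 + 0.01014 + 0.0078788 = 0.088123.
P(supply-chain beacon | evidence) = 0.028174 / 0.088123 ≈ 0.320
P(port scan | evidence) = 0.04193 / 0.088123 ≈ 0.476
P(ransomware staging | evidence) = 0.01014 / 0.088123 ≈ 0.115
P(credential stuffing | evidence) = 0.0078788 / 0.088123 ≈ 0.089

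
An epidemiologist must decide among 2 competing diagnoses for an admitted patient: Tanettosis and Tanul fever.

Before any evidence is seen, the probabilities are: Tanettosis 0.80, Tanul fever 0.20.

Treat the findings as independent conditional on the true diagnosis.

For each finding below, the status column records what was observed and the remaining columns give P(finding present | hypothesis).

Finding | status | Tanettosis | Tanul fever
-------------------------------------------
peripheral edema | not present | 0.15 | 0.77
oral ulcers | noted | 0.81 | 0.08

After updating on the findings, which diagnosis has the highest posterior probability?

Tanettosis

Multiply each prior by the joint likelihood of the evidence pattern (using 1 − P(present | H) for each absent finding):
  Tanettosis: 0.80 × (1 − 0.15) × 0.81 = 0.5508
  Tanul fever: 0.20 × (1 − 0.77) × 0.08 = 0.00368
The unnormalized weights sum to 0.55448.
P(Tanettosis | evidence) ≈ 0.5508 / 0.55448 ≈ 0.993
P(Tanul fever | evidence) ≈ 0.00368 / 0.55448 ≈ 0.007
The largest is 0.993, so Tanettosis is most probable.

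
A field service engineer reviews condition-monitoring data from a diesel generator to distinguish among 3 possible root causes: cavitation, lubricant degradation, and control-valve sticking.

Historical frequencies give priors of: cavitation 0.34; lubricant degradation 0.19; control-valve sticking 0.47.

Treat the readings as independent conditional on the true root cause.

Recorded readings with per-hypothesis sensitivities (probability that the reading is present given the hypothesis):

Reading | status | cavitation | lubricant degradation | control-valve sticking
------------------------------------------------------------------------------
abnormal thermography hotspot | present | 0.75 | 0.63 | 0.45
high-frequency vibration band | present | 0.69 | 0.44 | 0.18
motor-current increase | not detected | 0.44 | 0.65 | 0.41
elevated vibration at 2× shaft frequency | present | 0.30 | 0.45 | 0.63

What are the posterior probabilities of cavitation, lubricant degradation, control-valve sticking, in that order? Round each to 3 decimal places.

By Bayes' rule with conditional independence, the unnormalized weight for each hypothesis is prior × ∏ likelihoods (using 1 − P(present | H) for each absent reading):
  cavitation: 0.34 × 0.75 × 0.69 × (1 − 0.44) × 0.30 = 0.02956
  lubricant degradation: 0.19 × 0.63 × 0.44 × (1 − 0.65) × 0.45 = 0.0082952
  control-valve sticking: 0.47 × 0.45 × 0.18 × (1 − 0.41) × 0.63 = 0.014151
Normalizing constant Z = 0.02956 + 0.0082952 + 0.014151 = 0.052005.
P(cavitation | evidence) = 0.02956 / 0.052005 ≈ 0.568
P(lubricant degradation | evidence) = 0.0082952 / 0.052005 ≈ 0.160
P(control-valve sticking | evidence) = 0.014151 / 0.052005 ≈ 0.272

0.568, 0.160, 0.272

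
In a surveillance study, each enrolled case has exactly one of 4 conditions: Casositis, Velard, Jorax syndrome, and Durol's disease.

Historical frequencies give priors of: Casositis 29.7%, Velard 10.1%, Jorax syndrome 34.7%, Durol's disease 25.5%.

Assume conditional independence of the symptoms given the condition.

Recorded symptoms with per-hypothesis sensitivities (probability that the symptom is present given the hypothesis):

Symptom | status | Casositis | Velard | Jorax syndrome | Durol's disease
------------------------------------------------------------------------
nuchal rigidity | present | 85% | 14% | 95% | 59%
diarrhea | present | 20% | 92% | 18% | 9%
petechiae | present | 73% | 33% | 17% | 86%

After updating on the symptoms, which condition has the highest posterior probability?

Casositis

Multiply each prior by the joint likelihood of the symptom pattern:
  Casositis: 0.297 × 0.85 × 0.20 × 0.73 = 0.036858
  Velard: 0.101 × 0.14 × 0.92 × 0.33 = 0.0042929
  Jorax syndrome: 0.347 × 0.95 × 0.18 × 0.17 = 0.010087
  Durol's disease: 0.255 × 0.59 × 0.09 × 0.86 = 0.011645
Normalizing constant Z = 0.036858 + 0.0042929 + 0.010087 + 0.011645 = 0.062883.
P(Casositis | evidence) ≈ 0.036858 / 0.062883 ≈ 0.586
P(Velard | evidence) ≈ 0.0042929 / 0.062883 ≈ 0.068
P(Jorax syndrome | evidence) ≈ 0.010087 / 0.062883 ≈ 0.160
P(Durol's disease | evidence) ≈ 0.011645 / 0.062883 ≈ 0.185
The largest is 0.586, so Casositis is most probable.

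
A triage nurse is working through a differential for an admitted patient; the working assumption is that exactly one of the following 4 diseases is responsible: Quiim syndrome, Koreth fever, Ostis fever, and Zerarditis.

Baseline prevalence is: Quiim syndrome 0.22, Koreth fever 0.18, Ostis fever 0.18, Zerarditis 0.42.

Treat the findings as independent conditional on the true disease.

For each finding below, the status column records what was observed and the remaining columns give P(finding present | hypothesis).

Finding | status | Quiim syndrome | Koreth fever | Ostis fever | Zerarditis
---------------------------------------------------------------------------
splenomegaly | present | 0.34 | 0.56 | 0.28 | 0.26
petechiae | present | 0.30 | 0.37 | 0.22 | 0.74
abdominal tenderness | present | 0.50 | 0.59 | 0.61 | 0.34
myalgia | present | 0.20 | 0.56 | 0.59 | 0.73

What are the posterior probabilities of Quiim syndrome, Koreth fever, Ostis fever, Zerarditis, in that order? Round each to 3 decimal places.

0.058, 0.319, 0.103, 0.519

For each hypothesis, the unnormalized posterior weight is prior × product of the finding likelihoods:
  Quiim syndrome: 0.22 × 0.34 × 0.30 × 0.50 × 0.20 = 0.002244
  Koreth fever: 0.18 × 0.56 × 0.37 × 0.59 × 0.56 = 0.012323
  Ostis fever: 0.18 × 0.28 × 0.22 × 0.61 × 0.59 = 0.0039906
  Zerarditis: 0.42 × 0.26 × 0.74 × 0.34 × 0.73 = 0.020057
The unnormalized weights sum to 0.038614.
P(Quiim syndrome | evidence) = 0.002244 / 0.038614 ≈ 0.058
P(Koreth fever | evidence) = 0.012323 / 0.038614 ≈ 0.319
P(Ostis fever | evidence) = 0.0039906 / 0.038614 ≈ 0.103
P(Zerarditis | evidence) = 0.020057 / 0.038614 ≈ 0.519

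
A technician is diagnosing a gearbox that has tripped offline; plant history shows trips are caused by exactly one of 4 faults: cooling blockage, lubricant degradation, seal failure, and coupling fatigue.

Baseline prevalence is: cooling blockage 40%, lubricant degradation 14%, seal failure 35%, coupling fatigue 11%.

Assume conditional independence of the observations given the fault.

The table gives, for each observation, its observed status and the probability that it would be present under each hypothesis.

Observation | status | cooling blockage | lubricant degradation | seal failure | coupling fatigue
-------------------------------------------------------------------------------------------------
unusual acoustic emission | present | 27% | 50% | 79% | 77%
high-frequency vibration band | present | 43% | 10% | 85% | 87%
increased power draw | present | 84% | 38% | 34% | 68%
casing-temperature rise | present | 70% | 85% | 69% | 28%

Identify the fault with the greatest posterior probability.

For each hypothesis, the unnormalized posterior weight is prior × product of the observation likelihoods:
  cooling blockage: 0.40 × 0.27 × 0.43 × 0.84 × 0.70 = 0.027307
  lubricant degradation: 0.14 × 0.50 × 0.10 × 0.38 × 0.85 = 0.002261
  seal failure: 0.35 × 0.79 × 0.85 × 0.34 × 0.69 = 0.055137
  coupling fatigue: 0.11 × 0.77 × 0.87 × 0.68 × 0.28 = 0.01403
Normalizing constant Z = 0.027307 + 0.002261 + 0.055137 + 0.01403 = 0.098735.
P(cooling blockage | evidence) ≈ 0.027307 / 0.098735 ≈ 0.277
P(lubricant degradation | evidence) ≈ 0.002261 / 0.098735 ≈ 0.023
P(seal failure | evidence) ≈ 0.055137 / 0.098735 ≈ 0.558
P(coupling fatigue | evidence) ≈ 0.01403 / 0.098735 ≈ 0.142
The largest is 0.558, so seal failure is most probable.

seal failure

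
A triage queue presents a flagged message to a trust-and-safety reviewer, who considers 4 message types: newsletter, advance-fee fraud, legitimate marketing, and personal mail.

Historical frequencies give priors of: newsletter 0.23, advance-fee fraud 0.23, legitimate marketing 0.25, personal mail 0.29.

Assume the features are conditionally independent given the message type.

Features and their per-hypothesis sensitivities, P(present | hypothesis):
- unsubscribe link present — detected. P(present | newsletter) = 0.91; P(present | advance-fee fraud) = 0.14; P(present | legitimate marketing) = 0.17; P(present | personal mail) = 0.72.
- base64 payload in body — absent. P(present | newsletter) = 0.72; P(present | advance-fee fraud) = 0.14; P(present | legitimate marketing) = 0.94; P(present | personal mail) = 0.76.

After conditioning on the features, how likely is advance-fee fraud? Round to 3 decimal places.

Multiply each prior by the joint likelihood of the feature pattern (using 1 − P(present | H) for each absent feature):
  newsletter: 0.23 × 0.91 × (1 − 0.72) = 0.058604
  advance-fee fraud: 0.23 × 0.14 × (1 − 0.14) = 0.027692
  legitimate marketing: 0.25 × 0.17 × (1 − 0.94) = 0.00255
  personal mail: 0.29 × 0.72 × (1 − 0.76) = 0.050112
Normalizing constant Z = 0.058604 + 0.027692 + 0.00255 + 0.050112 = 0.13896.
P(advance-fee fraud | evidence) = 0.027692 / 0.13896 ≈ 0.199.

0.199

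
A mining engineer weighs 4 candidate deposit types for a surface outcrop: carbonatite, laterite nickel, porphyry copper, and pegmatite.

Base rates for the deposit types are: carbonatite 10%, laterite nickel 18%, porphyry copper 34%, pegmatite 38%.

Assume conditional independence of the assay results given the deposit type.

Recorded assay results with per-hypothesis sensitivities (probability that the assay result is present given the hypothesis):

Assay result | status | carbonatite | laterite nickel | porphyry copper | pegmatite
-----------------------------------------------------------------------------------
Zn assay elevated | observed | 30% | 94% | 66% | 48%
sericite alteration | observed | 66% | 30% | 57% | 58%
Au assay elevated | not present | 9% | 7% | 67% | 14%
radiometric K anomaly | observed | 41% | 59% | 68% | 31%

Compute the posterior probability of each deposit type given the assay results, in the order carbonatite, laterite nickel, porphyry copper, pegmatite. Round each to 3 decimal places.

0.080, 0.302, 0.311, 0.306

Multiply each prior by the joint likelihood of the assay result pattern (using 1 − P(present | H) for each absent assay result):
  carbonatite: 0.10 × 0.30 × 0.66 × (1 − 0.09) × 0.41 = 0.0073874
  laterite nickel: 0.18 × 0.94 × 0.30 × (1 − 0.07) × 0.59 = 0.027852
  porphyry copper: 0.34 × 0.66 × 0.57 × (1 − 0.67) × 0.68 = 0.028703
  pegmatite: 0.38 × 0.48 × 0.58 × (1 − 0.14) × 0.31 = 0.028204
Normalizing constant Z = 0.0073874 + 0.027852 + 0.028703 + 0.028204 = 0.092146.
P(carbonatite | evidence) = 0.0073874 / 0.092146 ≈ 0.080
P(laterite nickel | evidence) = 0.027852 / 0.092146 ≈ 0.302
P(porphyry copper | evidence) = 0.028703 / 0.092146 ≈ 0.311
P(pegmatite | evidence) = 0.028204 / 0.092146 ≈ 0.306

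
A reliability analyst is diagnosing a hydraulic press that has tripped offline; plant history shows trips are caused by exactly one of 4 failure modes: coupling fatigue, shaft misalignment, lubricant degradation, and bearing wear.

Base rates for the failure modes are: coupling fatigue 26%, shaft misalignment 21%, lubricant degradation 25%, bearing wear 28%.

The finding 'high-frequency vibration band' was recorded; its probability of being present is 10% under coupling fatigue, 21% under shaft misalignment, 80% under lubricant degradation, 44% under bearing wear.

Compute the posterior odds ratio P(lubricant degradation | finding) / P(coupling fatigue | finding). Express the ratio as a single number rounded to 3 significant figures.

Unnormalized posterior weight (prior times the finding likelihood) for each of the two hypotheses:
  lubricant degradation: 0.25 × 0.80 = 0.2
  coupling fatigue: 0.26 × 0.10 = 0.026
Posterior odds = 0.2 / 0.026 ≈ 7.69.

7.69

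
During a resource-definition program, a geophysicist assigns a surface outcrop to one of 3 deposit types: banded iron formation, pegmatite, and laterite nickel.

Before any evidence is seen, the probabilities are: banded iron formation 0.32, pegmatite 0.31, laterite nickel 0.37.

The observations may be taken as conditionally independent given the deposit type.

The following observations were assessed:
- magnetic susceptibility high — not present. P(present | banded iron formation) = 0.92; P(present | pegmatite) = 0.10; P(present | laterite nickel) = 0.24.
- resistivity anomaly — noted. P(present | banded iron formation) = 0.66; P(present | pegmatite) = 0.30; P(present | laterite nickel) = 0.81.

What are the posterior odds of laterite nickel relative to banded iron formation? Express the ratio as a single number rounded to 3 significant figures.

The normalizing constant cancels in an odds ratio, so compute prior × likelihood for the two hypotheses only (using 1 − P(present | H) for each absent observation):
  laterite nickel: 0.37 × (1 − 0.24) × 0.81 = 0.22777
  banded iron formation: 0.32 × (1 − 0.92) × 0.66 = 0.016896
Posterior odds = 0.22777 / 0.016896 ≈ 13.5.

13.5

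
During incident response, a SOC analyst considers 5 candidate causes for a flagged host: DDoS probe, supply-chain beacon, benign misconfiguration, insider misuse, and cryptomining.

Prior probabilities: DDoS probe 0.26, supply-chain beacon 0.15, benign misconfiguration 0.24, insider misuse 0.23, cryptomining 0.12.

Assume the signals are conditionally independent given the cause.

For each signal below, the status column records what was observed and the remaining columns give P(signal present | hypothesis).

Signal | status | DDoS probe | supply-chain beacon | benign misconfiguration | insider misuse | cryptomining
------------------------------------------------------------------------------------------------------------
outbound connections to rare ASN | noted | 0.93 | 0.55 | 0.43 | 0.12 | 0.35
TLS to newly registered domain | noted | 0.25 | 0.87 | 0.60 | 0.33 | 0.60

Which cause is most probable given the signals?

By Bayes' rule with conditional independence, the unnormalized weight for each hypothesis is prior × ∏ likelihoods:
  DDoS probe: 0.26 × 0.93 × 0.25 = 0.06045
  supply-chain beacon: 0.15 × 0.55 × 0.87 = 0.071775
  benign misconfiguration: 0.24 × 0.43 × 0.60 = 0.06192
  insider misuse: 0.23 × 0.12 × 0.33 = 0.009108
  cryptomining: 0.12 × 0.35 × 0.60 = 0.0252
The unnormalized weights sum to 0.22845.
P(DDoS probe | evidence) ≈ 0.06045 / 0.22845 ≈ 0.265
P(supply-chain beacon | evidence) ≈ 0.071775 / 0.22845 ≈ 0.314
P(benign misconfiguration | evidence) ≈ 0.06192 / 0.22845 ≈ 0.271
P(insider misuse | evidence) ≈ 0.009108 / 0.22845 ≈ 0.040
P(cryptomining | evidence) ≈ 0.0252 / 0.22845 ≈ 0.110
The largest is 0.314, so supply-chain beacon is most probable.

supply-chain beacon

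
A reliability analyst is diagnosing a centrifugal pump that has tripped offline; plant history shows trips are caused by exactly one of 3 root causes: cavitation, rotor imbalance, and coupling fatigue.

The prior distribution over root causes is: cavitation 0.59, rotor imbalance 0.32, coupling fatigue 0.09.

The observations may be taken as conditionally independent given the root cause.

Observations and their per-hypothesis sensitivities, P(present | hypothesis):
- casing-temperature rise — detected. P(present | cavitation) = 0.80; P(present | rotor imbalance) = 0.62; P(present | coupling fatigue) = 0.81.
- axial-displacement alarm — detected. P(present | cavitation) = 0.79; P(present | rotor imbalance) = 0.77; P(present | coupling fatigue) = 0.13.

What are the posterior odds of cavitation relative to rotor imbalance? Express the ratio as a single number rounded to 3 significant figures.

2.44

The normalizing constant cancels in an odds ratio, so compute prior × likelihood for the two hypotheses only:
  cavitation: 0.59 × 0.80 × 0.79 = 0.37288
  rotor imbalance: 0.32 × 0.62 × 0.77 = 0.15277
Posterior odds = 0.37288 / 0.15277 ≈ 2.44.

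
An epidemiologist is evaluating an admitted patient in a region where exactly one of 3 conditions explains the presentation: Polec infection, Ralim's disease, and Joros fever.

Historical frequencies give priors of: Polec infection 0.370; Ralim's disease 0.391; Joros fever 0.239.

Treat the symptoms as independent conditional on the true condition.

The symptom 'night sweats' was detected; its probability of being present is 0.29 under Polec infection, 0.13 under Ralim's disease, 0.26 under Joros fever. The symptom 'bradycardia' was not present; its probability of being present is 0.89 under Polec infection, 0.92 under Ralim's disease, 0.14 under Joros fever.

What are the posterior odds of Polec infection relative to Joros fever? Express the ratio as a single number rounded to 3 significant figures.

0.221

Posterior odds equal prior odds times the likelihood ratio; only the two competing hypotheses matter (using 1 − P(present | H) for each absent symptom).
  Polec infection: 0.370 × 0.29 × (1 − 0.89) = 0.011803
  Joros fever: 0.239 × 0.26 × (1 − 0.14) = 0.05344
Posterior odds = 0.011803 / 0.05344 ≈ 0.221.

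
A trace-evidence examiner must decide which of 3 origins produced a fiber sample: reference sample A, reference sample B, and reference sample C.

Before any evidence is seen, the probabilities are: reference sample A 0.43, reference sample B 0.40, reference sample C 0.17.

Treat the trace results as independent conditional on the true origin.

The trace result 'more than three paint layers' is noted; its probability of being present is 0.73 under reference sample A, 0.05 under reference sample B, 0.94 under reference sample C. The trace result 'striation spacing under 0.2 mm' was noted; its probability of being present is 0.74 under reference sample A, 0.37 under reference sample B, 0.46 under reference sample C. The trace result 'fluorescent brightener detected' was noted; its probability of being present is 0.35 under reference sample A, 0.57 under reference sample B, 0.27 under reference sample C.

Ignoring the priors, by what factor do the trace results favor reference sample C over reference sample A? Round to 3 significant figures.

Take the product of per-trace result likelihoods under each hypothesis, then divide.
  reference sample C: 0.94 × 0.46 × 0.27 = 0.11675
  reference sample A: 0.73 × 0.74 × 0.35 = 0.18907
Bayes factor = 0.11675 / 0.18907 ≈ 0.617

0.617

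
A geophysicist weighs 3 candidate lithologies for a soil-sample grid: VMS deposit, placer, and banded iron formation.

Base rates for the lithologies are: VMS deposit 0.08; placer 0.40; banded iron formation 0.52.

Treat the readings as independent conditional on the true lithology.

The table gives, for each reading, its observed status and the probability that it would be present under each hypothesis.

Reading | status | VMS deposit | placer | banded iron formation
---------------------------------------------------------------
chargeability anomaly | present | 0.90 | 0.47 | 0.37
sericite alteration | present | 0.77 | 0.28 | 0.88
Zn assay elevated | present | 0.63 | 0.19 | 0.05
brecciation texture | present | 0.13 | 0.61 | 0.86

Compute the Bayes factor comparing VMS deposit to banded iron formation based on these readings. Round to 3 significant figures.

Joint likelihood of the reading pattern under each hypothesis:
  VMS deposit: 0.90 × 0.77 × 0.63 × 0.13 = 0.056757
  banded iron formation: 0.37 × 0.88 × 0.05 × 0.86 = 0.014001
Bayes factor = 0.056757 / 0.014001 ≈ 4.05

4.05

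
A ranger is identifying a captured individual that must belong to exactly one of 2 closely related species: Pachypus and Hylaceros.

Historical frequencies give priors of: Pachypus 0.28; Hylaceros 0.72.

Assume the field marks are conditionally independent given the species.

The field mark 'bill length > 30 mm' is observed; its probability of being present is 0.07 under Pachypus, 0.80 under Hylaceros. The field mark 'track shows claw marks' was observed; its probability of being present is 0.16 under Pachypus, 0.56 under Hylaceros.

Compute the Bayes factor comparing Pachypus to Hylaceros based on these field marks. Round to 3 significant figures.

0.0250

Take the product of per-field mark likelihoods under each hypothesis, then divide.
  Pachypus: 0.07 × 0.16 = 0.0112
  Hylaceros: 0.80 × 0.56 = 0.448
Bayes factor = 0.0112 / 0.448 ≈ 0.0250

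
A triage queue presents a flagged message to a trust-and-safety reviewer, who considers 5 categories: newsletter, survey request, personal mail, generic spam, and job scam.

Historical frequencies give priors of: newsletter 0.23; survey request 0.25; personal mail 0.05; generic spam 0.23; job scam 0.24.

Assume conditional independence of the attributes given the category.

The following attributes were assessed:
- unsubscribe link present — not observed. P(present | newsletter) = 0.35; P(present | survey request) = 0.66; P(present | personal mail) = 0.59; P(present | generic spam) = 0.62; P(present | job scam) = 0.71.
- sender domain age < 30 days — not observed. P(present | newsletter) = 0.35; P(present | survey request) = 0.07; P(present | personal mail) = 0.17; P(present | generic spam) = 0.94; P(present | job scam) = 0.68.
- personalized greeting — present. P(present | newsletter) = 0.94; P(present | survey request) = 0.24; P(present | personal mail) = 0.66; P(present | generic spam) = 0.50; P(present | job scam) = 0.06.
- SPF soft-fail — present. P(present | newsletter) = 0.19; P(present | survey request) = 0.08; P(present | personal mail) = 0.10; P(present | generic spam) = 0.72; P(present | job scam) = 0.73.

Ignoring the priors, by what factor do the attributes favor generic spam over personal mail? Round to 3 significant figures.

Take the product of per-attribute likelihoods under each hypothesis (using 1 − P(present | H) for each absent attribute), then divide.
  generic spam: (1 − 0.62) × (1 − 0.94) × 0.50 × 0.72 = 0.008208
  personal mail: (1 − 0.59) × (1 − 0.17) × 0.66 × 0.10 = 0.02246
Bayes factor = 0.008208 / 0.02246 ≈ 0.365

0.365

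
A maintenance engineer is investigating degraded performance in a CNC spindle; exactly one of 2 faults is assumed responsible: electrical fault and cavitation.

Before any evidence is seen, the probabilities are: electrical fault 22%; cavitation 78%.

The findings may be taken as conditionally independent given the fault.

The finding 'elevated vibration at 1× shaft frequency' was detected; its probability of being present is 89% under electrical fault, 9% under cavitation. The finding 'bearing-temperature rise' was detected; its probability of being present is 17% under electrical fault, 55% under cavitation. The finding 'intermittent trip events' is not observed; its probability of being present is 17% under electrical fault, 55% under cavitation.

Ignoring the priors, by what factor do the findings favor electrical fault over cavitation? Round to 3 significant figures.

5.64

Take the product of per-finding likelihoods under each hypothesis (using 1 − P(present | H) for each absent finding), then divide.
  electrical fault: 0.89 × 0.17 × (1 − 0.17) = 0.12558
  cavitation: 0.09 × 0.55 × (1 − 0.55) = 0.022275
Bayes factor = 0.12558 / 0.022275 ≈ 5.64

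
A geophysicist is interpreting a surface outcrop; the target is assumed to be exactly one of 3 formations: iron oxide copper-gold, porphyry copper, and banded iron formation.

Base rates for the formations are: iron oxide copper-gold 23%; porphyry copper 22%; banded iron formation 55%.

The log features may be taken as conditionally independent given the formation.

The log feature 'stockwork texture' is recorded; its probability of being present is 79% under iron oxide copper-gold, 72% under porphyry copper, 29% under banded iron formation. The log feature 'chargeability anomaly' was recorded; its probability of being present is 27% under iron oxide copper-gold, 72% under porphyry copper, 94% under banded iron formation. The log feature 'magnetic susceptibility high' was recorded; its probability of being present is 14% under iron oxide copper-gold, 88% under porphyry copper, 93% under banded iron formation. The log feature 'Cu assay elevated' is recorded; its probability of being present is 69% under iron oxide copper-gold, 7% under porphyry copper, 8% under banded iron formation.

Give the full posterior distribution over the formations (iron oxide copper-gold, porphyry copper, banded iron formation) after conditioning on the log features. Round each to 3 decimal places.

0.207, 0.307, 0.487

Multiply each prior by the joint likelihood of the log feature pattern:
  iron oxide copper-gold: 0.23 × 0.79 × 0.27 × 0.14 × 0.69 = 0.0047391
  porphyry copper: 0.22 × 0.72 × 0.72 × 0.88 × 0.07 = 0.0070254
  banded iron formation: 0.55 × 0.29 × 0.94 × 0.93 × 0.08 = 0.011155
Normalizing constant Z = 0.0047391 + 0.0070254 + 0.011155 = 0.022919.
P(iron oxide copper-gold | evidence) = 0.0047391 / 0.022919 ≈ 0.207
P(porphyry copper | evidence) = 0.0070254 / 0.022919 ≈ 0.307
P(banded iron formation | evidence) = 0.011155 / 0.022919 ≈ 0.487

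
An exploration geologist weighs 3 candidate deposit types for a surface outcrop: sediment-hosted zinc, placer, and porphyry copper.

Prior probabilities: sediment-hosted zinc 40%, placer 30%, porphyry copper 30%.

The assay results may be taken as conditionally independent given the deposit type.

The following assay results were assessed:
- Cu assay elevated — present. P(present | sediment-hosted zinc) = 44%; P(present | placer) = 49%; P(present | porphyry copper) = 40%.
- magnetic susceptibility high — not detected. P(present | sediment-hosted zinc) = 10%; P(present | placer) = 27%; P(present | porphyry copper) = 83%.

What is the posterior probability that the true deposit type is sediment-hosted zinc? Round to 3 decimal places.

0.554

Multiply each prior by the joint likelihood of the assay result pattern (using 1 − P(present | H) for each absent assay result):
  sediment-hosted zinc: 0.40 × 0.44 × (1 − 0.10) = 0.1584
  placer: 0.30 × 0.49 × (1 − 0.27) = 0.10731
  porphyry copper: 0.30 × 0.40 × (1 − 0.83) = 0.0204
Marginal likelihood of the evidence = 0.28611.
P(sediment-hosted zinc | evidence) = 0.1584 / 0.28611 ≈ 0.554.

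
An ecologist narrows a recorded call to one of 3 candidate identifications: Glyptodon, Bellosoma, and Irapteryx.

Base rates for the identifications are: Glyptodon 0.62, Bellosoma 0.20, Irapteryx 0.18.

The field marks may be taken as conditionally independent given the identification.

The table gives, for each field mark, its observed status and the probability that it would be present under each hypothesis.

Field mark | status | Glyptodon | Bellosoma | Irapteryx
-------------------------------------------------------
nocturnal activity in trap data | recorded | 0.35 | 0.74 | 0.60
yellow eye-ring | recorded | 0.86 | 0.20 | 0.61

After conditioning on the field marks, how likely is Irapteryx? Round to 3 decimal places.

0.234

Multiply each prior by the joint likelihood of the field mark pattern:
  Glyptodon: 0.62 × 0.35 × 0.86 = 0.18662
  Bellosoma: 0.20 × 0.74 × 0.20 = 0.0296
  Irapteryx: 0.18 × 0.60 × 0.61 = 0.06588
Marginal likelihood of the evidence = 0.2821.
P(Irapteryx | evidence) = 0.06588 / 0.2821 ≈ 0.234.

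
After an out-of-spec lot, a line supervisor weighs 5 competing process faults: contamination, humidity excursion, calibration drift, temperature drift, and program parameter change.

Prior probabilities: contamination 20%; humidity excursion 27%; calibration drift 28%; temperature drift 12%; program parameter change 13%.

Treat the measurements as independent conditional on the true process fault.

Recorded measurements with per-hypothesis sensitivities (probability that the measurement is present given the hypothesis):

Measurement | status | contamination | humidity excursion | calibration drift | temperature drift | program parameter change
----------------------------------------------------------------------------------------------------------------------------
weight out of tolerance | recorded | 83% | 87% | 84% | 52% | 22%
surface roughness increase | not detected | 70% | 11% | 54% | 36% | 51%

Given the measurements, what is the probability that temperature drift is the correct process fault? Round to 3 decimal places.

For each hypothesis, the unnormalized posterior weight is prior × product of the measurement likelihoods (using 1 − P(present | H) for each absent measurement):
  contamination: 0.20 × 0.83 × (1 − 0.70) = 0.0498
  humidity excursion: 0.27 × 0.87 × (1 − 0.11) = 0.20906
  calibration drift: 0.28 × 0.84 × (1 − 0.54) = 0.10819
  temperature drift: 0.12 × 0.52 × (1 − 0.36) = 0.039936
  program parameter change: 0.13 × 0.22 × (1 − 0.51) = 0.014014
The unnormalized weights sum to 0.421.
P(temperature drift | evidence) = 0.039936 / 0.421 ≈ 0.095.

0.095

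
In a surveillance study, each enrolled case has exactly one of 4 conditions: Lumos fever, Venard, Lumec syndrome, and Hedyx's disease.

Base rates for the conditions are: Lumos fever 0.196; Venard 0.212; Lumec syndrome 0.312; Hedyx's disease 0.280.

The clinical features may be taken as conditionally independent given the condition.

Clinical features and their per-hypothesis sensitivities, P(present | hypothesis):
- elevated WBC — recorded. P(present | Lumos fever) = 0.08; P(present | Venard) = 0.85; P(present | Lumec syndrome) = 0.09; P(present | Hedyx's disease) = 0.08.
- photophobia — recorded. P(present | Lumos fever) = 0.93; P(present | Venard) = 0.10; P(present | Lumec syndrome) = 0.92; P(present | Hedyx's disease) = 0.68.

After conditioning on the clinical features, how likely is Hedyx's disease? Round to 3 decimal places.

By Bayes' rule with conditional independence, the unnormalized weight for each hypothesis is prior × ∏ likelihoods:
  Lumos fever: 0.196 × 0.08 × 0.93 = 0.014582
  Venard: 0.212 × 0.85 × 0.10 = 0.01802
  Lumec syndrome: 0.312 × 0.09 × 0.92 = 0.025834
  Hedyx's disease: 0.280 × 0.08 × 0.68 = 0.015232
Normalizing constant Z = 0.014582 + 0.01802 + 0.025834 + 0.015232 = 0.073668.
P(Hedyx's disease | evidence) = 0.015232 / 0.073668 ≈ 0.207.

0.207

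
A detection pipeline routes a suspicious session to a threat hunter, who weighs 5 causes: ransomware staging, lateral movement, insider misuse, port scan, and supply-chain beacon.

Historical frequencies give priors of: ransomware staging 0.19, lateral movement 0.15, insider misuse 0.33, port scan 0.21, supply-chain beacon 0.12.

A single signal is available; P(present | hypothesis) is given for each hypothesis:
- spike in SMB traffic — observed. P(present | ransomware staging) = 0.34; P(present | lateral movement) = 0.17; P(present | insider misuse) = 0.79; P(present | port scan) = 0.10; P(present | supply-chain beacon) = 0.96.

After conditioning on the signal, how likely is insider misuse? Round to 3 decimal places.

Multiply each prior by the likelihood of the signal:
  ransomware staging: 0.19 × 0.34 = 0.0646
  lateral movement: 0.15 × 0.17 = 0.0255
  insider misuse: 0.33 × 0.79 = 0.2607
  port scan: 0.21 × 0.10 = 0.021
  supply-chain beacon: 0.12 × 0.96 = 0.1152
Marginal likelihood of the evidence = 0.487.
P(insider misuse | evidence) = 0.2607 / 0.487 ≈ 0.535.

0.535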